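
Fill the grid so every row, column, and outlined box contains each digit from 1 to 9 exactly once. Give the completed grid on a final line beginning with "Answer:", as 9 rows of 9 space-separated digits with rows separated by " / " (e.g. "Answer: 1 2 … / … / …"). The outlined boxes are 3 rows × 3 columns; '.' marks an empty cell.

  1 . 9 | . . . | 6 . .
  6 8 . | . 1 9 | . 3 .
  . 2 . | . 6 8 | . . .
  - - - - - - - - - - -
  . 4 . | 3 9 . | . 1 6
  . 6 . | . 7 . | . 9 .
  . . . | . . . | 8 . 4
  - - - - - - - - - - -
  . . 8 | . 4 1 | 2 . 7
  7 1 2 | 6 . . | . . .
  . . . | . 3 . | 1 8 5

Step 1. [r8c6∈{5}] nothing but 5 survives at r8c6 ⇒ r8c6=5.
Step 2. [r4c6∈{2}] nothing but 2 survives at r4c6, so r4c6=2.
Step 3. [r6c5∈{5}] r6c5 is down to just 5, so r6c5=5.
Step 4. [r9c2∈{9}] only 9 remains possible at r9c2 ⇒ r9c2=9.
Step 5. [r2c9∈{2}] r2c9's peers cover all but 2. So r2c9=2.
Step 6. [r5c9∈{3}] r5c9 has the single candidate 3. So r5c9=3.
Step 7. [r5c7∈{5}] only 5 remains possible at r5c7, so r5c7=5.
Step 8. [r4c7∈{7}] r4c7 has the single candidate 7, so r4c7=7.
Step 9. [r2c7∈{4}] nothing but 4 survives at r2c7, so r2c7=4.
Step 10. [r5c4∈{1,4,8}] 8 has one home in col 4: r5c4. So r5c4=8.
Step 11. [r1c6∈{3,4,7}] 3 has one home in col 6: r1c6, so r1c6=3.
Step 12. [r1c4∈{2,4,5,7}] row 1 places 4 nowhere but r1c4. So r1c4=4.
Step 13. [r4c3∈{5}] r4c3 has the single candidate 5 ⇒ r4c3=5.
Step 14. [r2c3∈{7}] only 7 remains possible at r2c3, so r2c3=7.
Step 15. [r1c2∈{5}] r1c2 is down to just 5, so r1c2=5.
Step 16. [r3c4∈{5,7}] r3c4 is the only open cell in box 2 admitting 7, so r3c4=7.
Step 17. [r9c1∈{4}] only 4 remains possible at r9c1. So r9c1=4.
Step 18. [r3c1∈{3}] r3c1's peers cover all but 3. So r3c1=3.
Step 19. [r6c3∈{1,3}] col 3 places 3 nowhere but r6c3. So r6c3=3.
Step 20. [r8c9∈{9}] only 9 remains possible at r8c9. So r8c9=9.
Step 21. [r5c1∈{2}] r5c1 is down to just 2, so r5c1=2.
Step 22. [r3c8∈{5}] nothing but 5 survives at r3c8, so r3c8=5.
Step 23. [r9c3∈{6}] r9c3's peers cover all but 6. So r9c3=6.
Step 24. [r6c2∈{7}] r6c2 is down to just 7. So r6c2=7.
Step 25. [r3c7∈{9}] r3c7's peers cover all but 9, so r3c7=9.
Step 26. [r7c2∈{3}] nothing but 3 survives at r7c2. So r7c2=3.
Step 27. [r1c8∈{7}] nothing but 7 survives at r1c8 ⇒ r1c8=7.
Step 28. [r5c6∈{4}] r5c6 is down to just 4 ⇒ r5c6=4.
Step 29. [r1c9∈{8}] r1c9 is down to just 8. So r1c9=8.
Step 30. [r6c1∈{9}] r6c1 is down to just 9. So r6c1=9.
Step 31. [r9c6∈{7}] r9c6's peers cover all but 7. So r9c6=7.
Step 32. [r8c8∈{4}] r8c8 is down to just 4, so r8c8=4.
Step 33. [r4c1∈{8}] r4c1 has the single candidate 8. So r4c1=8.
Step 34. [r8c5∈{8}] r8c5 is down to just 8, so r8c5=8.
Step 35. [r3c9∈{1}] r3c9 has the single candidate 1. So r3c9=1.
Step 36. [r6c6∈{6}] r6c6 is down to just 6 ⇒ r6c6=6.
Step 37. [r6c4∈{1}] nothing but 1 survives at r6c4. So r6c4=1.
Step 38. [r9c4∈{2}] r9c4's peers cover all but 2, so r9c4=2.
Step 39. [r2c4∈{5}] only 5 remains possible at r2c4, so r2c4=5.
Step 40. [r8c7∈{3}] only 3 remains possible at r8c7 ⇒ r8c7=3.
Step 41. [r7c4∈{9}] only 9 remains possible at r7c4, so r7c4=9.
Step 42. [r6c8∈{2}] only 2 remains possible at r6c8. So r6c8=2.
Step 43. [r5c3∈{1}] nothing but 1 survives at r5c3 ⇒ r5c3=1.
Step 44. [r3c3∈{4}] only 4 remains possible at r3c3 ⇒ r3c3=4.
Step 45. [r1c5∈{2}] r1c5 is down to just 2 ⇒ r1c5=2.
Step 46. [r7c8∈{6}] r7c8's peers cover all but 6. So r7c8=6.
Step 47. [r7c1∈{5}] nothing but 5 survives at r7c1, so r7c1=5.

Answer: 1 5 9 4 2 3 6 7 8 / 6 8 7 5 1 9 4 3 2 / 3 2 4 7 6 8 9 5 1 / 8 4 5 3 9 2 7 1 6 / 2 6 1 8 7 4 5 9 3 / 9 7 3 1 5 6 8 2 4 / 5 3 8 9 4 1 2 6 7 / 7 1 2 6 8 5 3 4 9 / 4 9 6 2 3 7 1 8 5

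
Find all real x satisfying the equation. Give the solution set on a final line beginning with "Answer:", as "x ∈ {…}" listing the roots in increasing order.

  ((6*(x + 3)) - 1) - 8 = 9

Step 1. [((6*(x + 3)) - 1) - 8 = 9] peel the -8: add 8 from each side, so sub: (6*(x + 3)) - 1 = 17.
Step 2. [(6*(x + 3)) - 1 = 17] the outer -1 inverts by adding 1 ⇒ sub: 6*(x + 3) = 18.
Step 3. [6*(x + 3) = 18] 6 out front; divide by 6 ⇒ div: x + 3 = 3.
Step 4. [x + 3 = 3] subtract 3: x sits inside (… + 3). So sub: x = 0.

Answer: x ∈ {0}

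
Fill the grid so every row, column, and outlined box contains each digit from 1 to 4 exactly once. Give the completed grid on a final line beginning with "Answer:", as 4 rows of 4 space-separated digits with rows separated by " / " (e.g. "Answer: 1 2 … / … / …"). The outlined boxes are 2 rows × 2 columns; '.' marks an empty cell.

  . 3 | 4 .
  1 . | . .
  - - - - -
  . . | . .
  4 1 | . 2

Step 1. [r4c3∈{3}] nothing but 3 survives at r4c3. So r4c3=3.
Step 2. [r3c2∈{2}] only 2 remains possible at r3c2 ⇒ r3c2=2.
Step 3. [r3c3∈{1}] only 1 remains possible at r3c3 ⇒ r3c3=1.
Step 4. [r2c4∈{3}] nothing but 3 survives at r2c4. So r2c4=3.
Step 5. [r3c1∈{3}] r3c1 has the single candidate 3, so r3c1=3.
Step 6. [r1c1∈{2}] r1c1's peers cover all but 2, so r1c1=2.
Step 7. [r2c2∈{4}] nothing but 4 survives at r2c2, so r2c2=4.
Step 8. [r2c3∈{2}] nothing but 2 survives at r2c3, so r2c3=2.
Step 9. [r3c4∈{4}] only 4 remains possible at r3c4. So r3c4=4.
Step 10. [r1c4∈{1}] r1c4 is down to just 1, so r1c4=1.

Answer: 2 3 4 1 / 1 4 2 3 / 3 2 1 4 / 4 1 3 2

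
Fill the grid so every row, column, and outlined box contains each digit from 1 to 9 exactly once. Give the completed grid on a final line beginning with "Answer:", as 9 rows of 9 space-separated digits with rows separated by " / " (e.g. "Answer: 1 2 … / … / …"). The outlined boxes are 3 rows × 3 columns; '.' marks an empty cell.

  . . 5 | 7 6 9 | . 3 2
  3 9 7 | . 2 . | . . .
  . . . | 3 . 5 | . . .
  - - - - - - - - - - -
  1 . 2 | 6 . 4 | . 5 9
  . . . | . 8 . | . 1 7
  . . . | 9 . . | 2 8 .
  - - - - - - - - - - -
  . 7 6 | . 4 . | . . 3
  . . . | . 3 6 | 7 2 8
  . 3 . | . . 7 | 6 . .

Step 1. [r3c5∈{1}] r3c5 is down to just 1, so r3c5=1.
Step 2. [r6c9∈{4,6}] in box 6, 6 fits only at r6c9. So r6c9=6.
Step 3. [r3c9∈{4}] r3c9 has the single candidate 4 ⇒ r3c9=4.
Step 4. [r3c3∈{8}] only 8 remains possible at r3c3, so r3c3=8.
Step 5. [r1c1∈{4}] nothing but 4 survives at r1c1, so r1c1=4.
Step 6. [r9c5∈{5,9}] col 5 places 9 nowhere but r9c5. So r9c5=9.
Step 7. [r6c5∈{5,7}] col 5 places 5 nowhere but r6c5 ⇒ r6c5=5.
Step 8. [r6c2∈{4}] r6c2 has the single candidate 4. So r6c2=4.
Step 9. [r7c8∈{9}] r7c8 is down to just 9. So r7c8=9.
Step 10. [r8c3∈{1,4,9}] in row 8, 4 fits only at r8c3, so r8c3=4.
Step 11. [r2c6∈{8}] only 8 remains possible at r2c6 ⇒ r2c6=8.
Step 12. [r5c4∈{2}] only 2 remains possible at r5c4, so r5c4=2.
Step 13. [r9c1∈{2,5,8}] row 9 places 2 nowhere but r9c1 ⇒ r9c1=2.
Step 14. [r9c3∈{1}] nothing but 1 survives at r9c3. So r9c3=1.
Step 15. [r7c7∈{1,5}] r7c7 is the only open cell in box 9 admitting 1, so r7c7=1.
Step 16. [r8c2∈{5}] r8c2 has the single candidate 5, so r8c2=5.
Step 17. [r5c6∈{3}] r5c6 has the single candidate 3 ⇒ r5c6=3.
Step 18. [r3c1∈{6}] nothing but 6 survives at r3c1. So r3c1=6.
Step 19. [r9c9∈{5}] nothing but 5 survives at r9c9 ⇒ r9c9=5.
Step 20. [r5c1∈{5,9}] r5c1 is the only open cell in row 5 admitting 5 ⇒ r5c1=5.
Step 21. [r7c1∈{8}] r7c1's peers cover all but 8 ⇒ r7c1=8.
Step 22. [r6c1∈{7}] r6c1's peers cover all but 7. So r6c1=7.
Step 23. [r2c8∈{6}] r2c8 has the single candidate 6 ⇒ r2c8=6.
Step 24. [r9c4∈{8}] r9c4 has the single candidate 8, so r9c4=8.
Step 25. [r3c8∈{7}] r3c8 has the single candidate 7. So r3c8=7.
Step 26. [r4c7∈{3}] r4c7 is down to just 3, so r4c7=3.
Step 27. [r8c1∈{9}] r8c1 has the single candidate 9 ⇒ r8c1=9.
Step 28. [r9c8∈{4}] r9c8 has the single candidate 4, so r9c8=4.
Step 29. [r7c6∈{2}] nothing but 2 survives at r7c6. So r7c6=2.
Step 30. [r5c3∈{9}] r5c3 has the single candidate 9 ⇒ r5c3=9.
Step 31. [r2c7∈{5}] r2c7's peers cover all but 5 ⇒ r2c7=5.
Step 32. [r2c9∈{1}] r2c9 has the single candidate 1. So r2c9=1.
Step 33. [r8c4∈{1}] r8c4's peers cover all but 1 ⇒ r8c4=1.
Step 34. [r6c3∈{3}] r6c3 has the single candidate 3. So r6c3=3.
Step 35. [r1c2∈{1}] nothing but 1 survives at r1c2, so r1c2=1.
Step 36. [r6c6∈{1}] only 1 remains possible at r6c6. So r6c6=1.
Step 37. [r5c7∈{4}] r5c7's peers cover all but 4. So r5c7=4.
Step 38. [r4c2∈{8}] only 8 remains possible at r4c2, so r4c2=8.
Step 39. [r5c2∈{6}] r5c2 is down to just 6. So r5c2=6.
Step 40. [r1c7∈{8}] only 8 remains possible at r1c7, so r1c7=8.
Step 41. [r2c4∈{4}] r2c4 has the single candidate 4, so r2c4=4.
Step 42. [r3c7∈{9}] nothing but 9 survives at r3c7. So r3c7=9.
Step 43. [r3c2∈{2}] r3c2 has the single candidate 2, so r3c2=2.
Step 44. [r7c4∈{5}] nothing but 5 survives at r7c4, so r7c4=5.
Step 45. [r4c5∈{7}] r4c5's peers cover all but 7 ⇒ r4c5=7.

Answer: 4 1 5 7 6 9 8 3 2 / 3 9 7 4 2 8 5 6 1 / 6 2 8 3 1 5 9 7 4 / 1 8 2 6 7 4 3 5 9 / 5 6 9 2 8 3 4 1 7 / 7 4 3 9 5 1 2 8 6 / 8 7 6 5 4 2 1 9 3 / 9 5 4 1 3 6 7 2 8 / 2 3 1 8 9 7 6 4 5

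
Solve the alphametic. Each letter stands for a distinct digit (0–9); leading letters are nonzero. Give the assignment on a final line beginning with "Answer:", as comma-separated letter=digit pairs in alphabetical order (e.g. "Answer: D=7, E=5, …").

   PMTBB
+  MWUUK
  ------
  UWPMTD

Step 1. [U] the sum has 6 digits but both addends have 5; that extra leading digit U is the final carry, namely 1, so U=1.
Step 2. [col 1: B + K ≡ D (mod 10)] several values work for K in column 1 (B + K ≡ D (mod 10), carry-in 0); try K=6. So K=6.
Step 3. [col 1: B + K ≡ D (mod 10)] D=9 is one option consistent with column 1 (B + K ≡ D (mod 10), carry-in 0) — take it. So D=9.
Step 4. [col 1: B + K ≡ D (mod 10)] column 1 reads B+K+carry(0)=D with K=6, D=9; with digits 1,6,9 already taken and all letters distinct, the only value for B is 3 ⇒ B=3.
Step 5. [col 2: B + U ≡ T (mod 10)] column 2: given B=3, U=1, carry-in 0, and digits 1,3,6,9 already taken and all letters distinct, B+U≡T (mod 10) forces T=4 ⇒ T=4.
Step 6. [col 3: T + U ≡ M (mod 10)] column 3 reads T+U+carry(0)=M with T=4, U=1; with digits 1,3,4,6,9 already taken and all letters distinct, the only value for M is 5. So M=5.
Step 7. [col 4: M + W ≡ P (mod 10)] several values work for P in column 4 (M + W ≡ P (mod 10), carry-in 0); try P=7. So P=7.
Step 8. [col 4: M + W ≡ P (mod 10)] column 4 reads M+W+carry(0)=P with M=5, P=7; with digits 1,3,4,5,6,7,9 already taken and all letters distinct, the only value for W is 2 ⇒ W=2.

Answer: B=3, D=9, K=6, M=5, P=7, T=4, U=1, W=2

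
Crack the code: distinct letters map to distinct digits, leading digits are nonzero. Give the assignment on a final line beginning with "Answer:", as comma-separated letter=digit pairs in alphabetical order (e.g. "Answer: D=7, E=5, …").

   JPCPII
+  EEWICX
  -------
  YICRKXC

Step 1. [col 1: I + X ≡ C (mod 10)] no forcing yet in column 1 (carry-in 0); I=5 is free and consistent — try it. So I=5.
Step 2. [col 1: I + X ≡ C (mod 10)] no forcing yet in column 1 (carry-in 0); X=4 is free and consistent — try it, so X=4.
Step 3. [col 1: I + X ≡ C (mod 10)] from column 1 (I=5, X=4, carry-in 0, digits 4,5 already taken and all letters distinct): C must equal 9 ⇒ C=9.
Step 4. [Y] Y is the leading digit of a 7-digit sum of two 6-digit numbers; the final carry is exactly 1 ⇒ Y=1.
Step 5. [col 3: P + I ≡ K (mod 10)] column 3 (P + I ≡ K (mod 10), carry-in 1) doesn't pin K yet; pick K=6 and continue ⇒ K=6.
Step 6. [col 3: P + I ≡ K (mod 10)] column 3 reads P+I+carry(1)=K with I=5, K=6; with digits 1,4,5,6,9 already taken and all letters distinct, the only value for P is 0. So P=0.
Step 7. [col 4: C + W ≡ R (mod 10)] column 4 (C + W ≡ R (mod 10), carry-in 0) doesn't pin W yet; pick W=3 and continue, so W=3.
Step 8. [col 4: C + W ≡ R (mod 10)] column 4: given C=9, W=3, carry-in 0, and digits 0,1,3,4,5,6,9 already taken and all letters distinct, C+W≡R (mod 10) forces R=2 ⇒ R=2.
Step 9. [col 5: P + E ≡ C (mod 10)] in column 5 we have P+E≡C with carry-in 1; given P=0, C=9 and digits 0,1,2,3,4,5,6,9 already taken and all letters distinct, that pins E to 8, so E=8.
Step 10. [col 6: J + E ≡ I (mod 10)] in column 6 we have J+E≡I with carry-in 0; given E=8, I=5 and digits 0,1,2,3,4,5,6,8,9 already taken and all letters distinct, that pins J to 7 ⇒ J=7.

Answer: C=9, E=8, I=5, J=7, K=6, P=0, R=2, W=3, X=4, Y=1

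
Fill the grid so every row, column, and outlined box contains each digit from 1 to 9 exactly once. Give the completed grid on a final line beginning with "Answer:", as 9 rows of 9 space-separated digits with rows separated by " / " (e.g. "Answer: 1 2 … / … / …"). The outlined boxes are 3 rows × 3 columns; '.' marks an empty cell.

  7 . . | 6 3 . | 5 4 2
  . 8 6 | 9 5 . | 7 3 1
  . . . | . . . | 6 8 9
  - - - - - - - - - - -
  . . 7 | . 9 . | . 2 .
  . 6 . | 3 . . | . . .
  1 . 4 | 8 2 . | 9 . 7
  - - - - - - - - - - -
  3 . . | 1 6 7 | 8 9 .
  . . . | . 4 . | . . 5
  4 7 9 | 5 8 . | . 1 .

Step 1. [r8c4∈{2}] only 2 remains possible at r8c4, so r8c4=2.
Step 2. [r3c2∈{1,2,3,4,5}] r3c2 is the only open cell in col 2 admitting 4, so r3c2=4.
Step 3. [r8c7∈{3}] r8c7 is down to just 3 ⇒ r8c7=3.
Step 4. [r1c3∈{1}] r1c3 has the single candidate 1. So r1c3=1.
Step 5. [r4c4∈{4}] only 4 remains possible at r4c4. So r4c4=4.
Step 6. [r5c8∈{5}] r5c8's peers cover all but 5 ⇒ r5c8=5.
Step 7. [r5c6∈{1}] r5c6 has the single candidate 1 ⇒ r5c6=1.
Step 8. [r2c1∈{2}] only 2 remains possible at r2c1. So r2c1=2.
Step 9. [r6c8∈{6}] only 6 remains possible at r6c8 ⇒ r6c8=6.
Step 10. [r6c6∈{5}] r6c6's peers cover all but 5 ⇒ r6c6=5.
Step 11. [r7c2∈{2,5}] col 2 places 2 nowhere but r7c2, so r7c2=2.
Step 12. [r3c1∈{5}] r3c1's peers cover all but 5, so r3c1=5.
Step 13. [r4c1∈{8}] nothing but 8 survives at r4c1. So r4c1=8.
Step 14. [r6c2∈{3}] r6c2 is down to just 3 ⇒ r6c2=3.
Step 15. [r5c9∈{4,8}] across row 5, 8 lands solely at r5c9, so r5c9=8.
Step 16. [r5c5∈{7}] nothing but 7 survives at r5c5 ⇒ r5c5=7.
Step 17. [r8c8∈{7}] only 7 remains possible at r8c8 ⇒ r8c8=7.
Step 18. [r5c7∈{4}] r5c7's peers cover all but 4. So r5c7=4.
Step 19. [r9c6∈{3}] r9c6 has the single candidate 3 ⇒ r9c6=3.
Step 20. [r9c9∈{6}] r9c9 has the single candidate 6, so r9c9=6.
Step 21. [r1c2∈{9}] r1c2's peers cover all but 9 ⇒ r1c2=9.
Step 22. [r4c9∈{3}] r4c9 has the single candidate 3 ⇒ r4c9=3.
Step 23. [r8c1∈{6}] r8c1 is down to just 6, so r8c1=6.
Step 24. [r9c7∈{2}] r9c7 is down to just 2, so r9c7=2.
Step 25. [r4c6∈{6}] only 6 remains possible at r4c6, so r4c6=6.
Step 26. [r8c2∈{1}] nothing but 1 survives at r8c2, so r8c2=1.
Step 27. [r3c3∈{3}] r3c3 has the single candidate 3. So r3c3=3.
Step 28. [r8c6∈{9}] only 9 remains possible at r8c6 ⇒ r8c6=9.
Step 29. [r5c1∈{9}] r5c1 is down to just 9, so r5c1=9.
Step 30. [r3c5∈{1}] only 1 remains possible at r3c5 ⇒ r3c5=1.
Step 31. [r5c3∈{2}] nothing but 2 survives at r5c3. So r5c3=2.
Step 32. [r8c3∈{8}] only 8 remains possible at r8c3, so r8c3=8.
Step 33. [r7c3∈{5}] r7c3 is down to just 5 ⇒ r7c3=5.
Step 34. [r4c7∈{1}] nothing but 1 survives at r4c7 ⇒ r4c7=1.
Step 35. [r3c6∈{2}] r3c6 has the single candidate 2. So r3c6=2.
Step 36. [r3c4∈{7}] r3c4's peers cover all but 7. So r3c4=7.
Step 37. [r1c6∈{8}] r1c6 is down to just 8 ⇒ r1c6=8.
Step 38. [r2c6∈{4}] r2c6 has the single candidate 4 ⇒ r2c6=4.
Step 39. [r4c2∈{5}] r4c2 has the single candidate 5, so r4c2=5.
Step 40. [r7c9∈{4}] r7c9 is down to just 4. So r7c9=4.

Answer: 7 9 1 6 3 8 5 4 2 / 2 8 6 9 5 4 7 3 1 / 5 4 3 7 1 2 6 8 9 / 8 5 7 4 9 6 1 2 3 / 9 6 2 3 7 1 4 5 8 / 1 3 4 8 2 5 9 6 7 / 3 2 5 1 6 7 8 9 4 / 6 1 8 2 4 9 3 7 5 / 4 7 9 5 8 3 2 1 6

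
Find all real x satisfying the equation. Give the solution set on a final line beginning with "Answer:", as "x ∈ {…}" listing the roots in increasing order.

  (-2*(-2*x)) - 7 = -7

Step 1. [(-2*(-2*x)) - 7 = -7] 7 comes off first (add 7). So sub: -2*(-2*x) = 0.
Step 2. [-2*(-2*x) = 0] LHS = -2·(…); ÷-2 both sides. So div: -2*x = 0.
Step 3. [-2*x = 0] -2 out front; divide by -2 ⇒ div: x = 0.

Answer: x ∈ {0}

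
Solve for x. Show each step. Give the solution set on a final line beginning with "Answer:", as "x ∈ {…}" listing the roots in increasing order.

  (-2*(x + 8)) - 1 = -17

Step 1. [(-2*(x + 8)) - 1 = -17] -1 is outermost — add 1 both sides, so sub: -2*(x + 8) = -16.
Step 2. [-2*(x + 8) = -16] -2·(inner) — divide through by -2, so div: x + 8 = 8.
Step 3. [x + 8 = 8] the outer +8 inverts by subtracting 8, so sub: x = 0.

Answer: x ∈ {0}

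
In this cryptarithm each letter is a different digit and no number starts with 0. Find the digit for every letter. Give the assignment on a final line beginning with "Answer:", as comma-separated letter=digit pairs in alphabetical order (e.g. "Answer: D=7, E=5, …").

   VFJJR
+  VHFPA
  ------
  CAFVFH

Step 1. [col 1: R + A ≡ H (mod 10)] column 1 (R + A ≡ H (mod 10), carry-in 0) doesn't pin R yet; pick R=2 and continue ⇒ R=2.
Step 2. [col 1: R + A ≡ H (mod 10)] H=0 is one option consistent with column 1 (R + A ≡ H (mod 10), carry-in 0) — take it, so H=0.
Step 3. [C] adding two 5-digit numbers gives at most 5+1 digits, and here it does — C is that final carry and must be 1, so C=1.
Step 4. [col 1: R + A ≡ H (mod 10)] in column 1 we have R+A≡H with carry-in 0; given R=2, H=0 and digits 0,1,2 already taken and all letters distinct, that pins A to 8. So A=8.
Step 5. [col 2: J + P ≡ F (mod 10)] several values work for J in column 2 (J + P ≡ F (mod 10), carry-in 1); try J=5. So J=5.
Step 6. [col 2: J + P ≡ F (mod 10)] no forcing yet in column 2 (carry-in 1); P=7 is free and consistent — try it ⇒ P=7.
Step 7. [col 2: J + P ≡ F (mod 10)] in column 2 we have J+P≡F with carry-in 1; given J=5, P=7 and digits 0,1,2,5,7,8 already taken and all letters distinct, that pins F to 3. So F=3.
Step 8. [col 3: J + F ≡ V (mod 10)] column 3: given J=5, F=3, carry-in 1, and digits 0,1,2,3,5,7,8 already taken and all letters distinct, J+F≡V (mod 10) forces V=9 ⇒ V=9.

Answer: A=8, C=1, F=3, H=0, J=5, P=7, R=2, V=9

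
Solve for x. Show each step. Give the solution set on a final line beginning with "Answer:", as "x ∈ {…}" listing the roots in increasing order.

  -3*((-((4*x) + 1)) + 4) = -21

Step 1. [-3*((-((4*x) + 1)) + 4) = -21] divide by the outer -3, so div: (-((4*x) + 1)) + 4 = 7.
Step 2. [(-((4*x) + 1)) + 4 = 7] peel the +4: subtract 4 from each side, so sub: -((4*x) + 1) = 3.
Step 3. [-((4*x) + 1) = 3] leading − — multiply by −1 ⇒ neg: (4*x) + 1 = -3.
Step 4. [(4*x) + 1 = -3] peel the +1: subtract 1 from each side. So sub: 4*x = -4.
Step 5. [4*x = -4] LHS = 4·(…); ÷4 both sides, so div: x = -1.

Answer: x ∈ {-1}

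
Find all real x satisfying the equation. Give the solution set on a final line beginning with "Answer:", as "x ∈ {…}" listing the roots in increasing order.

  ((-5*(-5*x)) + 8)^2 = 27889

Step 1. [((-5*(-5*x)) + 8)^2 = 27889] √ both sides: 27889 ≥ 0 gives two branches, so sqrt: (-5*(-5*x)) + 8 = 167 or -167.
Step 2. [(-5*(-5*x)) + 8 = 167 or -167] +8 is outermost — subtract 8 both sides. So sub: -5*(-5*x) = 159 or -175.
Step 3. [-5*(-5*x) = 159 or -175] LHS = -5·(…); ÷-5 both sides ⇒ div: -5*x = -159/5 or 35.
Step 4. [-5*x = -159/5 or 35] -5 out front; divide by -5 ⇒ div: x = 159/25 or -7.

Answer: x ∈ {-7, 159/25}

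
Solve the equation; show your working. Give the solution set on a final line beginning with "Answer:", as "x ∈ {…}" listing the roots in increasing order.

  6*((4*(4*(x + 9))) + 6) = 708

Step 1. [6*((4*(4*(x + 9))) + 6) = 708] leading coefficient 6: divide by 6, so div: (4*(4*(x + 9))) + 6 = 118.
Step 2. [(4*(4*(x + 9))) + 6 = 118] 6 comes off first (subtract 6) ⇒ sub: 4*(4*(x + 9)) = 112.
Step 3. [4*(4*(x + 9)) = 112] leading coefficient 4: divide by 4. So div: 4*(x + 9) = 28.
Step 4. [4*(x + 9) = 28] 4·(inner) — divide through by 4 ⇒ div: x + 9 = 7.
Step 5. [x + 9 = 7] +9 is outermost — subtract 9 both sides. So sub: x = -2.

Answer: x ∈ {-2}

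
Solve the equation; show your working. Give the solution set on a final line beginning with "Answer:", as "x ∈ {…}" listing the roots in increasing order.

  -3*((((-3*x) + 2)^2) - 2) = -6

Step 1. [-3*((((-3*x) + 2)^2) - 2) = -6] -3 out front; divide by -3 ⇒ div: (((-3*x) + 2)^2) - 2 = 2.
Step 2. [(((-3*x) + 2)^2) - 2 = 2] 2 comes off first (add 2), so sub: ((-3*x) + 2)^2 = 4.
Step 3. [((-3*x) + 2)^2 = 4] LHS squared, RHS 4 ≥ 0: apply √ (±), so sqrt: (-3*x) + 2 = 2 or -2.
Step 4. [(-3*x) + 2 = 2 or -2] the outer +2 inverts by subtracting 2 ⇒ sub: -3*x = 0 or -4.
Step 5. [-3*x = 0 or -4] divide by the outer -3, so div: x = 0 or 4/3.

Answer: x ∈ {0, 4/3}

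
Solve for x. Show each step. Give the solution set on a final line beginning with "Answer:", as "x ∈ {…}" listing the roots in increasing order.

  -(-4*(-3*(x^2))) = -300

Step 1. [-(-4*(-3*(x^2))) = -300] LHS negated; negate both sides, so neg: -4*(-3*(x^2)) = 300.
Step 2. [-4*(-3*(x^2)) = 300] -4 out front; divide by -4 ⇒ div: -3*(x^2) = -75.
Step 3. [-3*(x^2) = -75] -3·(inner) — divide through by -3 ⇒ div: x^2 = 25.
Step 4. [x^2 = 25] √ both sides: 25 ≥ 0 gives two branches, so sqrt: x = 5 or -5.

Answer: x ∈ {-5, 5}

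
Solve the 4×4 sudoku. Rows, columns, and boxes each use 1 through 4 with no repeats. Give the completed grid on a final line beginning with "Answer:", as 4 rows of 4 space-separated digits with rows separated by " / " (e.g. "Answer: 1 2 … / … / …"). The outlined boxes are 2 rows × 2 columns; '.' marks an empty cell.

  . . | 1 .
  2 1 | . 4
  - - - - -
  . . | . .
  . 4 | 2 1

Step 1. [r3c4∈{3}] nothing but 3 survives at r3c4. So r3c4=3.
Step 2. [r1c1∈{3,4}] 4 has one home in row 1: r1c1. So r1c1=4.
Step 3. [r3c2∈{2}] r3c2 is down to just 2 ⇒ r3c2=2.
Step 4. [r2c3∈{3}] r2c3's peers cover all but 3 ⇒ r2c3=3.
Step 5. [r3c3∈{4}] r3c3 is down to just 4, so r3c3=4.
Step 6. [r1c2∈{3}] nothing but 3 survives at r1c2 ⇒ r1c2=3.
Step 7. [r3c1∈{1}] only 1 remains possible at r3c1. So r3c1=1.
Step 8. [r4c1∈{3}] r4c1 has the single candidate 3. So r4c1=3.
Step 9. [r1c4∈{2}] r1c4 has the single candidate 2. So r1c4=2.

Answer: 4 3 1 2 / 2 1 3 4 / 1 2 4 3 / 3 4 2 1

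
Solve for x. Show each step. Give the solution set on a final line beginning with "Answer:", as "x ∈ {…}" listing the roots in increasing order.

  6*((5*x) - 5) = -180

Step 1. [6*((5*x) - 5) = -180] 6 out front; divide by 6. So div: (5*x) - 5 = -30.
Step 2. [(5*x) - 5 = -30] -5 is outermost — add 5 both sides, so sub: 5*x = -25.
Step 3. [5*x = -25] divide by the outer 5 ⇒ div: x = -5.

Answer: x ∈ {-5}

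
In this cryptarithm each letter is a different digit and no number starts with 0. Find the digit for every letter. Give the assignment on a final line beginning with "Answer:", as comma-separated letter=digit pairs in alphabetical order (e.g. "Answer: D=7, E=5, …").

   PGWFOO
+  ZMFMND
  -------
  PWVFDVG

Step 1. [col 1: O + D ≡ G (mod 10)] D=7 is one option consistent with column 1 (O + D ≡ G (mod 10), carry-in 0) — take it ⇒ D=7.
Step 2. [col 1: O + D ≡ G (mod 10)] no forcing yet in column 1 (carry-in 0); G=3 is free and consistent — try it ⇒ G=3.
Step 3. [P] adding two 6-digit numbers gives at most 6+1 digits, and here it does — P is that final carry and must be 1, so P=1.
Step 4. [col 1: O + D ≡ G (mod 10)] in column 1 we have O+D≡G with carry-in 0; given D=7, G=3 and digits 1,3,7 already taken and all letters distinct, that pins O to 6, so O=6.
Step 5. [col 2: O + N ≡ V (mod 10)] V=5 is one option consistent with column 2 (O + N ≡ V (mod 10), carry-in 1) — take it, so V=5.
Step 6. [col 2: O + N ≡ V (mod 10)] column 2: given O=6, V=5, carry-in 1, and digits 1,3,5,6,7 already taken and all letters distinct, O+N≡V (mod 10) forces N=8 ⇒ N=8.
Step 7. [col 3: F + M ≡ D (mod 10)] F=4 is one option consistent with column 3 (F + M ≡ D (mod 10), carry-in 1) — take it, so F=4.
Step 8. [col 3: F + M ≡ D (mod 10)] column 3 reads F+M+carry(1)=D with F=4, D=7; with digits 1,3,4,5,6,7,8 already taken and all letters distinct, the only value for M is 2, so M=2.
Step 9. [col 4: W + F ≡ F (mod 10)] in column 4 we have W+F≡F with carry-in 0; given F=4 and digits 1,2,3,4,5,6,7,8 already taken and all letters distinct, that pins W to 0, so W=0.
Step 10. [col 6: P + Z ≡ W (mod 10)] column 6: given P=1, W=0, carry-in 0, and digits 0,1,2,3,4,5,6,7,8 already taken and all letters distinct, P+Z≡W (mod 10) forces Z=9. So Z=9.

Answer: D=7, F=4, G=3, M=2, N=8, O=6, P=1, V=5, W=0, Z=9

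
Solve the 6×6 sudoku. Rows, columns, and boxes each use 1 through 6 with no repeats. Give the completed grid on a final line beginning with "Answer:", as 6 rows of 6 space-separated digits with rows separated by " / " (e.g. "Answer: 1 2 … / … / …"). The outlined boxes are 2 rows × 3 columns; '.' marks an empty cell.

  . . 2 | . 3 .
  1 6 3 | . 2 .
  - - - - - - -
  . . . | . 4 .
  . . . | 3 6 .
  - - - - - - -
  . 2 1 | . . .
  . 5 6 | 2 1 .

Step 1. [r3c3∈{5}] r3c3 is down to just 5. So r3c3=5.
Step 2. [r4c6∈{1,2,5}] r4c6 is the only open cell in row 4 admitting 5. So r4c6=5.
Step 3. [r2c6∈{4}] r2c6 is down to just 4, so r2c6=4.
Step 4. [r6c1∈{3,4}] r6c1 is the only open cell in row 6 admitting 4. So r6c1=4.
Step 5. [r3c4∈{1}] nothing but 1 survives at r3c4, so r3c4=1.
Step 6. [r5c4∈{4,5,6}] in row 5, 4 fits only at r5c4 ⇒ r5c4=4.
Step 7. [r1c4∈{5,6}] col 4 places 6 nowhere but r1c4 ⇒ r1c4=6.
Step 8. [r5c1∈{3}] r5c1's peers cover all but 3 ⇒ r5c1=3.
Step 9. [r4c2∈{1,4}] in row 4, 1 fits only at r4c2. So r4c2=1.
Step 10. [r3c6∈{2}] nothing but 2 survives at r3c6 ⇒ r3c6=2.
Step 11. [r4c1∈{2}] r4c1's peers cover all but 2 ⇒ r4c1=2.
Step 12. [r1c2∈{4}] r1c2 is down to just 4, so r1c2=4.
Step 13. [r5c5∈{5}] r5c5 is down to just 5. So r5c5=5.
Step 14. [r1c6∈{1}] only 1 remains possible at r1c6. So r1c6=1.
Step 15. [r6c6∈{3}] r6c6's peers cover all but 3. So r6c6=3.
Step 16. [r5c6∈{6}] r5c6's peers cover all but 6. So r5c6=6.
Step 17. [r4c3∈{4}] r4c3 has the single candidate 4, so r4c3=4.
Step 18. [r3c2∈{3}] r3c2 is down to just 3. So r3c2=3.
Step 19. [r3c1∈{6}] nothing but 6 survives at r3c1 ⇒ r3c1=6.
Step 20. [r1c1∈{5}] r1c1 is down to just 5 ⇒ r1c1=5.
Step 21. [r2c4∈{5}] r2c4 has the single candidate 5 ⇒ r2c4=5.

Answer: 5 4 2 6 3 1 / 1 6 3 5 2 4 / 6 3 5 1 4 2 / 2 1 4 3 6 5 / 3 2 1 4 5 6 / 4 5 6 2 1 3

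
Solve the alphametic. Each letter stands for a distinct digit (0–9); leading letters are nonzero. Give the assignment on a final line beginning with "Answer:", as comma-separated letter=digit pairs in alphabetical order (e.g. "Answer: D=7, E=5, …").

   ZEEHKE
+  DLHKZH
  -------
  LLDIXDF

Step 1. [col 1: E + H ≡ F (mod 10)] column 1 (E + H ≡ F (mod 10), carry-in 0) doesn't pin E yet; pick E=2 and continue, so E=2.
Step 2. [L] L is the leading digit of a 7-digit sum of two 6-digit numbers; the final carry is exactly 1, so L=1.
Step 3. [col 1: E + H ≡ F (mod 10)] column 1 (E + H ≡ F (mod 10), carry-in 0) doesn't pin H yet; pick H=4 and continue ⇒ H=4.
Step 4. [col 1: E + H ≡ F (mod 10)] column 1 reads E+H+carry(0)=F with E=2, H=4; with digits 1,2,4 already taken and all letters distinct, the only value for F is 6 ⇒ F=6.
Step 5. [col 2: K + Z ≡ D (mod 10)] several values work for D in column 2 (K + Z ≡ D (mod 10), carry-in 0); try D=3 ⇒ D=3.
Step 6. [col 2: K + Z ≡ D (mod 10)] several values work for K in column 2 (K + Z ≡ D (mod 10), carry-in 0); try K=5 ⇒ K=5.
Step 7. [col 2: K + Z ≡ D (mod 10)] column 2 reads K+Z+carry(0)=D with K=5, D=3; with digits 1,2,3,4,5,6 already taken and all letters distinct, the only value for Z is 8. So Z=8.
Step 8. [col 3: H + K ≡ X (mod 10)] from column 3 (H=4, K=5, carry-in 1, digits 1,2,3,4,5,6,8 already taken and all letters distinct): X must equal 0, so X=0.
Step 9. [col 4: E + H ≡ I (mod 10)] from column 4 (E=2, H=4, carry-in 1, digits 0,1,2,3,4,5,6,8 already taken and all letters distinct): I must equal 7, so I=7.

Answer: D=3, E=2, F=6, H=4, I=7, K=5, L=1, X=0, Z=8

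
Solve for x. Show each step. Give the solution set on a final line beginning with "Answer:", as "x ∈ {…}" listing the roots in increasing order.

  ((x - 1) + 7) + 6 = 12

Step 1. [((x - 1) + 7) + 6 = 12] 6 comes off first (subtract 6), so sub: (x - 1) + 7 = 6.
Step 2. [(x - 1) + 7 = 6] +7 is outermost — subtract 7 both sides ⇒ sub: x - 1 = -1.
Step 3. [x - 1 = -1] the outer -1 inverts by adding 1. So sub: x = 0.

Answer: x ∈ {0}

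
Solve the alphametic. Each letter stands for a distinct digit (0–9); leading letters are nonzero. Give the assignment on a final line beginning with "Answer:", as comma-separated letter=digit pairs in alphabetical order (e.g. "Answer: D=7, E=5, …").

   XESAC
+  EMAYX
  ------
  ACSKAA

Step 1. [col 1: C + X ≡ A (mod 10)] several values work for A in column 1 (C + X ≡ A (mod 10), carry-in 0); try A=1, so A=1.
Step 2. [col 1: C + X ≡ A (mod 10)] several values work for C in column 1 (C + X ≡ A (mod 10), carry-in 0); try C=3. So C=3.
Step 3. [col 1: C + X ≡ A (mod 10)] in column 1 we have C+X≡A with carry-in 0; given C=3, A=1 and digits 1,3 already taken and all letters distinct, that pins X to 8, so X=8.
Step 4. [col 2: A + Y ≡ A (mod 10)] in column 2 we have A+Y≡A with carry-in 1; given A=1 and digits 1,3,8 already taken and all letters distinct, that pins Y to 9 ⇒ Y=9.
Step 5. [col 3: S + A ≡ K (mod 10)] several values work for S in column 3 (S + A ≡ K (mod 10), carry-in 1); try S=0. So S=0.
Step 6. [col 3: S + A ≡ K (mod 10)] in column 3 we have S+A≡K with carry-in 1; given S=0, A=1 and digits 0,1,3,8,9 already taken and all letters distinct, that pins K to 2. So K=2.
Step 7. [col 4: E + M ≡ S (mod 10)] no forcing yet in column 4 (carry-in 0); E=4 is free and consistent — try it ⇒ E=4.
Step 8. [col 4: E + M ≡ S (mod 10)] in column 4 we have E+M≡S with carry-in 0; given E=4, S=0 and digits 0,1,2,3,4,8,9 already taken and all letters distinct, that pins M to 6 ⇒ M=6.

Answer: A=1, C=3, E=4, K=2, M=6, S=0, X=8, Y=9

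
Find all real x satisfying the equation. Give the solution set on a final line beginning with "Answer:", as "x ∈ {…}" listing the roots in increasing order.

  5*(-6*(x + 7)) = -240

Step 1. [5*(-6*(x + 7)) = -240] divide by the outer 5 ⇒ div: -6*(x + 7) = -48.
Step 2. [-6*(x + 7) = -48] -6·(inner) — divide through by -6 ⇒ div: x + 7 = 8.
Step 3. [x + 7 = 8] +7 is outermost — subtract 7 both sides ⇒ sub: x = 1.

Answer: x ∈ {1}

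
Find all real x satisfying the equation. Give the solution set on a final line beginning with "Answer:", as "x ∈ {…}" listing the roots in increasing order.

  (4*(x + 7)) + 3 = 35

Step 1. [(4*(x + 7)) + 3 = 35] the outer +3 inverts by subtracting 3 ⇒ sub: 4*(x + 7) = 32.
Step 2. [4*(x + 7) = 32] 4 out front; divide by 4 ⇒ div: x + 7 = 8.
Step 3. [x + 7 = 8] +7 is outermost — subtract 7 both sides ⇒ sub: x = 1.

Answer: x ∈ {1}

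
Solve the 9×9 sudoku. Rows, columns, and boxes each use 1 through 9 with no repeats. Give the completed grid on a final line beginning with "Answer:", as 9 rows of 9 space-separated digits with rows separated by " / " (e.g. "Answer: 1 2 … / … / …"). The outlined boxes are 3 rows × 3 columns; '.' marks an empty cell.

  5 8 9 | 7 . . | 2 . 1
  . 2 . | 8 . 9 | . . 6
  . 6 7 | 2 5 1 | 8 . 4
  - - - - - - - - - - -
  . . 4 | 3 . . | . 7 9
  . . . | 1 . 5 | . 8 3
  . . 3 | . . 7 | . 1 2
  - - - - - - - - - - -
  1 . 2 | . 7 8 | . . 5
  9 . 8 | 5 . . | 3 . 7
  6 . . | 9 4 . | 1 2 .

Step 1. [r7c4∈{6}] r7c4 has the single candidate 6. So r7c4=6.
Step 2. [r2c5∈{3}] r2c5's peers cover all but 3. So r2c5=3.
Step 3. [r1c5∈{6}] only 6 remains possible at r1c5 ⇒ r1c5=6.
Step 4. [r6c7∈{4,5,6}] r6c7 is the only open cell in row 6 admitting 6, so r6c7=6.
Step 5. [r9c2∈{3,5,7}] row 9 places 7 nowhere but r9c2, so r9c2=7.
Step 6. [r6c1∈{8}] only 8 remains possible at r6c1, so r6c1=8.
Step 7. [r4c1∈{2}] only 2 remains possible at r4c1, so r4c1=2.
Step 8. [r3c8∈{3,9}] r3c8 is the only open cell in row 3 admitting 9, so r3c8=9.
Step 9. [r7c8∈{4}] r7c8's peers cover all but 4 ⇒ r7c8=4.
Step 10. [r4c7∈{5}] only 5 remains possible at r4c7 ⇒ r4c7=5.
Step 11. [r5c5∈{2,9}] in row 5, 2 fits only at r5c5. So r5c5=2.
Step 12. [r5c2∈{9}] r5c2 has the single candidate 9. So r5c2=9.
Step 13. [r9c6∈{3}] nothing but 3 survives at r9c6 ⇒ r9c6=3.
Step 14. [r3c1∈{3}] nothing but 3 survives at r3c1 ⇒ r3c1=3.
Step 15. [r2c3∈{1}] nothing but 1 survives at r2c3. So r2c3=1.
Step 16. [r8c6∈{2}] only 2 remains possible at r8c6. So r8c6=2.
Step 17. [r1c6∈{4}] only 4 remains possible at r1c6 ⇒ r1c6=4.
Step 18. [r8c8∈{6}] only 6 remains possible at r8c8, so r8c8=6.
Step 19. [r4c5∈{8}] nothing but 8 survives at r4c5. So r4c5=8.
Step 20. [r5c1∈{7}] nothing but 7 survives at r5c1, so r5c1=7.
Step 21. [r6c5∈{9}] r6c5's peers cover all but 9, so r6c5=9.
Step 22. [r2c7∈{7}] r2c7 is down to just 7, so r2c7=7.
Step 23. [r8c5∈{1}] r8c5 has the single candidate 1 ⇒ r8c5=1.
Step 24. [r8c2∈{4}] r8c2 has the single candidate 4. So r8c2=4.
Step 25. [r4c2∈{1}] only 1 remains possible at r4c2, so r4c2=1.
Step 26. [r6c4∈{4}] r6c4 has the single candidate 4 ⇒ r6c4=4.
Step 27. [r9c3∈{5}] r9c3's peers cover all but 5, so r9c3=5.
Step 28. [r7c2∈{3}] r7c2 is down to just 3, so r7c2=3.
Step 29. [r7c7∈{9}] nothing but 9 survives at r7c7, so r7c7=9.
Step 30. [r5c7∈{4}] only 4 remains possible at r5c7. So r5c7=4.
Step 31. [r5c3∈{6}] r5c3 has the single candidate 6, so r5c3=6.
Step 32. [r6c2∈{5}] nothing but 5 survives at r6c2, so r6c2=5.
Step 33. [r9c9∈{8}] only 8 remains possible at r9c9 ⇒ r9c9=8.
Step 34. [r2c1∈{4}] r2c1 has the single candidate 4, so r2c1=4.
Step 35. [r2c8∈{5}] r2c8's peers cover all but 5, so r2c8=5.
Step 36. [r1c8∈{3}] r1c8's peers cover all but 3. So r1c8=3.
Step 37. [r4c6∈{6}] r4c6 has the single candidate 6, so r4c6=6.

Answer: 5 8 9 7 6 4 2 3 1 / 4 2 1 8 3 9 7 5 6 / 3 6 7 2 5 1 8 9 4 / 2 1 4 3 8 6 5 7 9 / 7 9 6 1 2 5 4 8 3 / 8 5 3 4 9 7 6 1 2 / 1 3 2 6 7 8 9 4 5 / 9 4 8 5 1 2 3 6 7 / 6 7 5 9 4 3 1 2 8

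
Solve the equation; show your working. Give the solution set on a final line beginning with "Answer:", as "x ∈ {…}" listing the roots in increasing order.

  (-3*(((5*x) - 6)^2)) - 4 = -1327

Step 1. [(-3*(((5*x) - 6)^2)) - 4 = -1327] the outer -4 inverts by adding 4 ⇒ sub: -3*(((5*x) - 6)^2) = -1323.
Step 2. [-3*(((5*x) - 6)^2) = -1323] LHS = -3·(…); ÷-3 both sides, so div: ((5*x) - 6)^2 = 441.
Step 3. [((5*x) - 6)^2 = 441] 441 ≥ 0, LHS is (·)² — take ±√. So sqrt: (5*x) - 6 = 21 or -21.
Step 4. [(5*x) - 6 = 21 or -21] peel the -6: add 6 from each side ⇒ sub: 5*x = 27 or -15.
Step 5. [5*x = 27 or -15] 5 out front; divide by 5, so div: x = 27/5 or -3.

Answer: x ∈ {-3, 27/5}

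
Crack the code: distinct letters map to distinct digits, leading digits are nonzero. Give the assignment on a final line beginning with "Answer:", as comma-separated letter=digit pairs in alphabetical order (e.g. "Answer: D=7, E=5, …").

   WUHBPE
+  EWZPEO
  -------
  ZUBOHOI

Step 1. [Z] Z is the leading digit of a 7-digit sum of two 6-digit numbers; the final carry is exactly 1 ⇒ Z=1.
Step 2. [col 1: E + O ≡ I (mod 10)] column 1 (E + O ≡ I (mod 10), carry-in 0) doesn't pin I yet; pick I=9 and continue. So I=9.
Step 3. [col 1: E + O ≡ I (mod 10)] several values work for E in column 1 (E + O ≡ I (mod 10), carry-in 0); try E=7 ⇒ E=7.
Step 4. [col 1: E + O ≡ I (mod 10)] from column 1 (E=7, I=9, carry-in 0, digits 1,7,9 already taken and all letters distinct): O must equal 2, so O=2.
Step 5. [col 2: P + E ≡ O (mod 10)] column 2: given E=7, O=2, carry-in 0, and digits 1,2,7,9 already taken and all letters distinct, P+E≡O (mod 10) forces P=5 ⇒ P=5.
Step 6. [col 3: B + P ≡ H (mod 10)] no forcing yet in column 3 (carry-in 1); B=4 is free and consistent — try it ⇒ B=4.
Step 7. [col 3: B + P ≡ H (mod 10)] in column 3 we have B+P≡H with carry-in 1; given B=4, P=5 and digits 1,2,4,5,7,9 already taken and all letters distinct, that pins H to 0 ⇒ H=0.
Step 8. [col 5: U + W ≡ B (mod 10)] U=6 is one option consistent with column 5 (U + W ≡ B (mod 10), carry-in 0) — take it. So U=6.
Step 9. [col 5: U + W ≡ B (mod 10)] column 5: given U=6, B=4, carry-in 0, and digits 0,1,2,4,5,6,7,9 already taken and all letters distinct, U+W≡B (mod 10) forces W=8 ⇒ W=8.

Answer: B=4, E=7, H=0, I=9, O=2, P=5, U=6, W=8, Z=1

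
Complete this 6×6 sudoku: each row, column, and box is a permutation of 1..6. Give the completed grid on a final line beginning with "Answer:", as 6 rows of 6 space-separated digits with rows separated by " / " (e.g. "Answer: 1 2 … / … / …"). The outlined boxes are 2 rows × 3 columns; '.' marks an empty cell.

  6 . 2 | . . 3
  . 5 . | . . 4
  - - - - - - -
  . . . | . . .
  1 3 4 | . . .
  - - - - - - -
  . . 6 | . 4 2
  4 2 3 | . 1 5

Step 1. [r4c6∈{6}] r4c6 is down to just 6. So r4c6=6.
Step 2. [r3c4∈{1,2,3,4,5}] across row 3, 4 lands solely at r3c4 ⇒ r3c4=4.
Step 3. [r1c5∈{5}] only 5 remains possible at r1c5, so r1c5=5.
Step 4. [r4c5∈{2}] r4c5 has the single candidate 2 ⇒ r4c5=2.
Step 5. [r1c4∈{1}] r1c4 has the single candidate 1 ⇒ r1c4=1.
Step 6. [r3c3∈{5}] r3c3's peers cover all but 5. So r3c3=5.
Step 7. [r6c4∈{6}] r6c4's peers cover all but 6, so r6c4=6.
Step 8. [r3c6∈{1}] r3c6's peers cover all but 1 ⇒ r3c6=1.
Step 9. [r3c1∈{2}] r3c1 is down to just 2 ⇒ r3c1=2.
Step 10. [r1c2∈{4}] r1c2 is down to just 4. So r1c2=4.
Step 11. [r2c1∈{3}] r2c1's peers cover all but 3, so r2c1=3.
Step 12. [r3c5∈{3}] nothing but 3 survives at r3c5. So r3c5=3.
Step 13. [r2c3∈{1}] r2c3 has the single candidate 1, so r2c3=1.
Step 14. [r4c4∈{5}] r4c4 is down to just 5, so r4c4=5.
Step 15. [r5c2∈{1}] r5c2 is down to just 1. So r5c2=1.
Step 16. [r5c1∈{5}] nothing but 5 survives at r5c1, so r5c1=5.
Step 17. [r2c5∈{6}] nothing but 6 survives at r2c5. So r2c5=6.
Step 18. [r3c2∈{6}] only 6 remains possible at r3c2. So r3c2=6.
Step 19. [r2c4∈{2}] r2c4 is down to just 2 ⇒ r2c4=2.
Step 20. [r5c4∈{3}] r5c4 has the single candidate 3, so r5c4=3.

Answer: 6 4 2 1 5 3 / 3 5 1 2 6 4 / 2 6 5 4 3 1 / 1 3 4 5 2 6 / 5 1 6 3 4 2 / 4 2 3 6 1 5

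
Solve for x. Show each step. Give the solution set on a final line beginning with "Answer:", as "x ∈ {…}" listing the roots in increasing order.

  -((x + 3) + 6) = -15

Step 1. [-((x + 3) + 6) = -15] leading − — multiply by −1, so neg: (x + 3) + 6 = 15.
Step 2. [(x + 3) + 6 = 15] +6 is outermost — subtract 6 both sides. So sub: x + 3 = 9.
Step 3. [x + 3 = 9] subtract 3: x sits inside (… + 3), so sub: x = 6.

Answer: x ∈ {6}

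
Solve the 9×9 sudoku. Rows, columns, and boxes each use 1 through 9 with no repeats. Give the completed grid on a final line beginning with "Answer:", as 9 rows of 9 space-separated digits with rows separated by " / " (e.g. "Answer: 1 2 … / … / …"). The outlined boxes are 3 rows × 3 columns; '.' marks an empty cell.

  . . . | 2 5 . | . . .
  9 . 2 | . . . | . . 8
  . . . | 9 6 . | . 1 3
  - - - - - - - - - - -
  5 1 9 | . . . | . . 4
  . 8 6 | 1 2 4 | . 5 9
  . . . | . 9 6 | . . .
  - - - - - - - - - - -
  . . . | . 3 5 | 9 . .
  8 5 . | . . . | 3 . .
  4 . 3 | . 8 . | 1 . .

Step 1. [r3c1∈{7}] r3c1's peers cover all but 7. So r3c1=7.
Step 2. [r4c5∈{7}] nothing but 7 survives at r4c5 ⇒ r4c5=7.
Step 3. [r7c8∈{2,4,6,7,8}] r7c8 is the only open cell in row 7 admitting 8. So r7c8=8.
Step 4. [r8c8∈{2,4,6,7}] box 9 places 4 nowhere but r8c8, so r8c8=4.
Step 5. [r3c2∈{4}] r3c2 is down to just 4. So r3c2=4.
Step 6. [r5c7∈{7}] only 7 remains possible at r5c7 ⇒ r5c7=7.
Step 7. [r9c2∈{2,6,7,9}] 9 has one home in col 2: r9c2. So r9c2=9.
Step 8. [r9c9∈{2,5,6,7}] 5 has one home in row 9: r9c9 ⇒ r9c9=5.
Step 9. [r8c6∈{1,2,7,9}] r8c6 is the only open cell in row 8 admitting 9. So r8c6=9.
Step 10. [r8c9∈{2,6,7}] r8c9 is the only open cell in row 8 admitting 2, so r8c9=2.
Step 11. [r2c5∈{1,4}] col 5 places 4 nowhere but r2c5 ⇒ r2c5=4.
Step 12. [r8c4∈{6,7}] in row 8, 6 fits only at r8c4. So r8c4=6.
Step 13. [r9c8∈{6,7}] 6 has one home in row 9: r9c8, so r9c8=6.
Step 14. [r1c9∈{6,7}] across col 9, 6 lands solely at r1c9 ⇒ r1c9=6.
Step 15. [r8c3∈{1,7}] across row 8, 7 lands solely at r8c3, so r8c3=7.
Step 16. [r1c2∈{3}] nothing but 3 survives at r1c2, so r1c2=3.
Step 17. [r3c6∈{8}] nothing but 8 survives at r3c6, so r3c6=8.
Step 18. [r4c6∈{3}] r4c6 has the single candidate 3, so r4c6=3.
Step 19. [r2c8∈{7}] r2c8 is down to just 7. So r2c8=7.
Step 20. [r7c1∈{1,2,6}] col 1 places 6 nowhere but r7c1. So r7c1=6.
Step 21. [r6c1∈{2,3}] in col 1, 2 fits only at r6c1. So r6c1=2.
Step 22. [r1c6∈{1,7}] row 1 places 7 nowhere but r1c6 ⇒ r1c6=7.
Step 23. [r4c4∈{8}] only 8 remains possible at r4c4. So r4c4=8.
Step 24. [r3c7∈{2,5}] r3c7 is the only open cell in row 3 admitting 2, so r3c7=2.
Step 25. [r7c9∈{7}] only 7 remains possible at r7c9, so r7c9=7.
Step 26. [r1c1∈{1}] only 1 remains possible at r1c1 ⇒ r1c1=1.
Step 27. [r3c3∈{5}] r3c3's peers cover all but 5. So r3c3=5.
Step 28. [r6c8∈{3}] only 3 remains possible at r6c8, so r6c8=3.
Step 29. [r7c2∈{2}] only 2 remains possible at r7c2 ⇒ r7c2=2.
Step 30. [r9c4∈{7}] r9c4 is down to just 7, so r9c4=7.
Step 31. [r6c3∈{4}] r6c3 has the single candidate 4 ⇒ r6c3=4.
Step 32. [r1c3∈{8}] r1c3 has the single candidate 8, so r1c3=8.
Step 33. [r4c7∈{6}] r4c7 has the single candidate 6 ⇒ r4c7=6.
Step 34. [r7c4∈{4}] r7c4's peers cover all but 4. So r7c4=4.
Step 35. [r2c6∈{1}] r2c6 is down to just 1. So r2c6=1.
Step 36. [r2c4∈{3}] r2c4's peers cover all but 3 ⇒ r2c4=3.
Step 37. [r6c7∈{8}] r6c7's peers cover all but 8 ⇒ r6c7=8.
Step 38. [r6c2∈{7}] r6c2 has the single candidate 7, so r6c2=7.
Step 39. [r2c2∈{6}] r2c2's peers cover all but 6 ⇒ r2c2=6.
Step 40. [r6c4∈{5}] r6c4 is down to just 5 ⇒ r6c4=5.
Step 41. [r2c7∈{5}] nothing but 5 survives at r2c7. So r2c7=5.
Step 42. [r1c7∈{4}] nothing but 4 survives at r1c7, so r1c7=4.
Step 43. [r7c3∈{1}] r7c3's peers cover all but 1. So r7c3=1.
Step 44. [r6c9∈{1}] r6c9 is down to just 1 ⇒ r6c9=1.
Step 45. [r5c1∈{3}] nothing but 3 survives at r5c1 ⇒ r5c1=3.
Step 46. [r9c6∈{2}] r9c6 has the single candidate 2 ⇒ r9c6=2.
Step 47. [r8c5∈{1}] nothing but 1 survives at r8c5, so r8c5=1.
Step 48. [r4c8∈{2}] only 2 remains possible at r4c8 ⇒ r4c8=2.
Step 49. [r1c8∈{9}] only 9 remains possible at r1c8. So r1c8=9.

Answer: 1 3 8 2 5 7 4 9 6 / 9 6 2 3 4 1 5 7 8 / 7 4 5 9 6 8 2 1 3 / 5 1 9 8 7 3 6 2 4 / 3 8 6 1 2 4 7 5 9 / 2 7 4 5 9 6 8 3 1 / 6 2 1 4 3 5 9 8 7 / 8 5 7 6 1 9 3 4 2 / 4 9 3 7 8 2 1 6 5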